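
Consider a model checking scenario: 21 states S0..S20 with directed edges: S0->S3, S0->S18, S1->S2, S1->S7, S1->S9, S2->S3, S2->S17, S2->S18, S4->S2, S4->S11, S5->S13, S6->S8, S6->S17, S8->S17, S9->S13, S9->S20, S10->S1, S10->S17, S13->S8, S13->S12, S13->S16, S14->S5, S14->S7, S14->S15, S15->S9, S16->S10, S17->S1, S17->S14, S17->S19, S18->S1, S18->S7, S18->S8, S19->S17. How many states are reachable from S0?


BFS from S0:
  layer 0: {S0}
  layer 1: {S3, S18}
  layer 2: {S1, S7, S8}
  layer 3: {S2, S9, S17}
  layer 4: {S13, S14, S19, S20}
  layer 5: {S5, S12, S15, S16}
  layer 6: {S10}
Reachable set: {S0, S1, S2, S3, S5, S7, S8, S9, S10, S12, S13, S14, S15, S16, S17, S18, S19, S20}
Count = 18

18


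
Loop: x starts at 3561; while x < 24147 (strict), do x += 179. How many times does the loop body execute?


Step 1: x goes from 3561 toward 24147 by 179; the body runs while x<24147, so iterations = ceil((bound-start)/step)
Step 2: Distance=20586
Step 3: ceil(20586/179)=116

116


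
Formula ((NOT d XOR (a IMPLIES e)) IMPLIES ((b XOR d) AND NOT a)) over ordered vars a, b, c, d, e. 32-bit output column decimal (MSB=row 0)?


Formula: ((NOT d XOR (a IMPLIES e)) IMPLIES ((b XOR d) AND NOT a)) over a, b, c, d, e (32 rows)
Evaluate each row (bits = a,b,c,d,e, MSB first):
  row 0 [00000]: ((NOT 0 XOR (0 IMPLIES 0)) IMPLIES ((0 XOR 0) AND NOT 0)) -> 1
  row 1 [00001]: ((NOT 0 XOR (0 IMPLIES 1)) IMPLIES ((0 XOR 0) AND NOT 0)) -> 1
  row 2 [00010]: ((NOT 1 XOR (0 IMPLIES 0)) IMPLIES ((0 XOR 1) AND NOT 0)) -> 1
  row 3 [00011]: ((NOT 1 XOR (0 IMPLIES 1)) IMPLIES ((0 XOR 1) AND NOT 0)) -> 1
  row 4 [00100]: ((NOT 0 XOR (0 IMPLIES 0)) IMPLIES ((0 XOR 0) AND NOT 0)) -> 1
  row 5 [00101]: ((NOT 0 XOR (0 IMPLIES 1)) IMPLIES ((0 XOR 0) AND NOT 0)) -> 1
  row 6 [00110]: ((NOT 1 XOR (0 IMPLIES 0)) IMPLIES ((0 XOR 1) AND NOT 0)) -> 1
  row 7 [00111]: ((NOT 1 XOR (0 IMPLIES 1)) IMPLIES ((0 XOR 1) AND NOT 0)) -> 1
  row 8 [01000]: ((NOT 0 XOR (0 IMPLIES 0)) IMPLIES ((1 XOR 0) AND NOT 0)) -> 1
  row 9 [01001]: ((NOT 0 XOR (0 IMPLIES 1)) IMPLIES ((1 XOR 0) AND NOT 0)) -> 1
  row 10 [01010]: ((NOT 1 XOR (0 IMPLIES 0)) IMPLIES ((1 XOR 1) AND NOT 0)) -> 0
  row 11 [01011]: ((NOT 1 XOR (0 IMPLIES 1)) IMPLIES ((1 XOR 1) AND NOT 0)) -> 0
  row 12 [01100]: ((NOT 0 XOR (0 IMPLIES 0)) IMPLIES ((1 XOR 0) AND NOT 0)) -> 1
  row 13 [01101]: ((NOT 0 XOR (0 IMPLIES 1)) IMPLIES ((1 XOR 0) AND NOT 0)) -> 1
  row 14 [01110]: ((NOT 1 XOR (0 IMPLIES 0)) IMPLIES ((1 XOR 1) AND NOT 0)) -> 0
  row 15 [01111]: ((NOT 1 XOR (0 IMPLIES 1)) IMPLIES ((1 XOR 1) AND NOT 0)) -> 0
  row 16 [10000]: ((NOT 0 XOR (1 IMPLIES 0)) IMPLIES ((0 XOR 0) AND NOT 1)) -> 0
  row 17 [10001]: ((NOT 0 XOR (1 IMPLIES 1)) IMPLIES ((0 XOR 0) AND NOT 1)) -> 1
  row 18 [10010]: ((NOT 1 XOR (1 IMPLIES 0)) IMPLIES ((0 XOR 1) AND NOT 1)) -> 1
  row 19 [10011]: ((NOT 1 XOR (1 IMPLIES 1)) IMPLIES ((0 XOR 1) AND NOT 1)) -> 0
  row 20 [10100]: ((NOT 0 XOR (1 IMPLIES 0)) IMPLIES ((0 XOR 0) AND NOT 1)) -> 0
  row 21 [10101]: ((NOT 0 XOR (1 IMPLIES 1)) IMPLIES ((0 XOR 0) AND NOT 1)) -> 1
  row 22 [10110]: ((NOT 1 XOR (1 IMPLIES 0)) IMPLIES ((0 XOR 1) AND NOT 1)) -> 1
  row 23 [10111]: ((NOT 1 XOR (1 IMPLIES 1)) IMPLIES ((0 XOR 1) AND NOT 1)) -> 0
  row 24 [11000]: ((NOT 0 XOR (1 IMPLIES 0)) IMPLIES ((1 XOR 0) AND NOT 1)) -> 0
  row 25 [11001]: ((NOT 0 XOR (1 IMPLIES 1)) IMPLIES ((1 XOR 0) AND NOT 1)) -> 1
  row 26 [11010]: ((NOT 1 XOR (1 IMPLIES 0)) IMPLIES ((1 XOR 1) AND NOT 1)) -> 1
  row 27 [11011]: ((NOT 1 XOR (1 IMPLIES 1)) IMPLIES ((1 XOR 1) AND NOT 1)) -> 0
  row 28 [11100]: ((NOT 0 XOR (1 IMPLIES 0)) IMPLIES ((1 XOR 0) AND NOT 1)) -> 0
  row 29 [11101]: ((NOT 0 XOR (1 IMPLIES 1)) IMPLIES ((1 XOR 0) AND NOT 1)) -> 1
  row 30 [11110]: ((NOT 1 XOR (1 IMPLIES 0)) IMPLIES ((1 XOR 1) AND NOT 1)) -> 1
  row 31 [11111]: ((NOT 1 XOR (1 IMPLIES 1)) IMPLIES ((1 XOR 1) AND NOT 1)) -> 0
Full result column, 4 rows per line (a,b,c fixed per line; d,e runs 00..11 left to right):
  rows 0-3 [a,b,c=000]: 1111  = hex F
  rows 4-7 [a,b,c=001]: 1111  = hex F
  rows 8-11 [a,b,c=010]: 1100  = hex C
  rows 12-15 [a,b,c=011]: 1100  = hex C
  rows 16-19 [a,b,c=100]: 0110  = hex 6
  rows 20-23 [a,b,c=101]: 0110  = hex 6
  rows 24-27 [a,b,c=110]: 0110  = hex 6
  rows 28-31 [a,b,c=111]: 0110  = hex 6
Output column (row 0 .. row 31) = 11111111110011000110011001100110
Output column grouped in 4s = 1111 1111 1100 1100 0110 0110 0110 0110 = 0xFFCC6666
Convert to decimal digit by digit (value = value*16 + digit):
  F -> 15
  15*16 + 15 (F) = 255
  255*16 + 12 (C) = 4092
  4092*16 + 12 (C) = 65484
  65484*16 + 6 = 1047750
  1047750*16 + 6 = 16764006
  16764006*16 + 6 = 268224102
  268224102*16 + 6 = 4291585638
Decimal = 4291585638

4291585638


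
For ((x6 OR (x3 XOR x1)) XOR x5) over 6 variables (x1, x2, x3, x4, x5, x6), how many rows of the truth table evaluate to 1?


Formula: ((x6 OR (x3 XOR x1)) XOR x5) over 6 vars (64 rows)
Evaluate each row (x1, x2, x3, x4, x5, x6 as bits, MSB first):
  row 0 [000000]: ((0 OR (0 XOR 0)) XOR 0) -> 0
  row 1 [000001]: ((1 OR (0 XOR 0)) XOR 0) -> 1
  row 2 [000010]: ((0 OR (0 XOR 0)) XOR 1) -> 1
  row 3 [000011]: ((1 OR (0 XOR 0)) XOR 1) -> 0
  row 4 [000100]: ((0 OR (0 XOR 0)) XOR 0) -> 0
  (every remaining row is evaluated the same way; all 64 results are listed next)
Full result column, 8 rows per line (x1,x2,x3 fixed per line; x4,x5,x6 runs 000..111 left to right):
  rows 0-7 [x1,x2,x3=000]: 01100110  (ones: 4)
  rows 8-15 [x1,x2,x3=001]: 11001100  (ones: 4)
  rows 16-23 [x1,x2,x3=010]: 01100110  (ones: 4)
  rows 24-31 [x1,x2,x3=011]: 11001100  (ones: 4)
  rows 32-39 [x1,x2,x3=100]: 11001100  (ones: 4)
  rows 40-47 [x1,x2,x3=101]: 01100110  (ones: 4)
  rows 48-55 [x1,x2,x3=110]: 11001100  (ones: 4)
  rows 56-63 [x1,x2,x3=111]: 01100110  (ones: 4)
Count of 1-rows = 4+4+4+4+4+4+4+4 = 32

32


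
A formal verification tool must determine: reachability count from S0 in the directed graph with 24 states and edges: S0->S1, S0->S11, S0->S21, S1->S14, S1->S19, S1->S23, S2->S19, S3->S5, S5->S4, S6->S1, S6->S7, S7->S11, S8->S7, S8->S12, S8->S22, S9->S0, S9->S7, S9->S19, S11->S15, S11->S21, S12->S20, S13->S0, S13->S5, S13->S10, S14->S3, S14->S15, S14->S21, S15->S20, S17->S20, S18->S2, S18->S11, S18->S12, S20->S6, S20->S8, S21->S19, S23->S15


BFS from S0:
  layer 0: {S0}
  layer 1: {S1, S11, S21}
  layer 2: {S14, S15, S19, S23}
  layer 3: {S3, S20}
  layer 4: {S5, S6, S8}
  layer 5: {S4, S7, S12, S22}
Reachable set: {S0, S1, S3, S4, S5, S6, S7, S8, S11, S12, S14, S15, S19, S20, S21, S22, S23}
Count = 17

17


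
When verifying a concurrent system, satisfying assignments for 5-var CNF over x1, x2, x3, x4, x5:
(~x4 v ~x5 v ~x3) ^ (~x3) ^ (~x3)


CNF with 3 clauses over 5 vars (32 assignments).
An assignment satisfies CNF iff every clause has >=1 true literal.
Check each row (bits = x1,x2,x3,x4,x5; clause T/F shown):
  row 0 [00000]: clauses=TTT -> 1
  row 1 [00001]: clauses=TTT -> 1
  row 2 [00010]: clauses=TTT -> 1
  row 3 [00011]: clauses=TTT -> 1
  row 4 [00100]: clauses=TFF -> 0
  row 5 [00101]: clauses=TFF -> 0
  row 6 [00110]: clauses=TFF -> 0
  row 7 [00111]: clauses=FFF -> 0
  row 8 [01000]: clauses=TTT -> 1
  row 9 [01001]: clauses=TTT -> 1
  row 10 [01010]: clauses=TTT -> 1
  row 11 [01011]: clauses=TTT -> 1
  row 12 [01100]: clauses=TFF -> 0
  row 13 [01101]: clauses=TFF -> 0
  row 14 [01110]: clauses=TFF -> 0
  row 15 [01111]: clauses=FFF -> 0
  row 16 [10000]: clauses=TTT -> 1
  row 17 [10001]: clauses=TTT -> 1
  row 18 [10010]: clauses=TTT -> 1
  row 19 [10011]: clauses=TTT -> 1
  row 20 [10100]: clauses=TFF -> 0
  row 21 [10101]: clauses=TFF -> 0
  row 22 [10110]: clauses=TFF -> 0
  row 23 [10111]: clauses=FFF -> 0
  row 24 [11000]: clauses=TTT -> 1
  row 25 [11001]: clauses=TTT -> 1
  row 26 [11010]: clauses=TTT -> 1
  row 27 [11011]: clauses=TTT -> 1
  row 28 [11100]: clauses=TFF -> 0
  row 29 [11101]: clauses=TFF -> 0
  row 30 [11110]: clauses=TFF -> 0
  row 31 [11111]: clauses=FFF -> 0
Full result column, 8 rows per line (x1,x2 fixed per line; x3,x4,x5 runs 000..111 left to right):
  rows 0-7 [x1,x2=00]: 11110000  (ones: 4)
  rows 8-15 [x1,x2=01]: 11110000  (ones: 4)
  rows 16-23 [x1,x2=10]: 11110000  (ones: 4)
  rows 24-31 [x1,x2=11]: 11110000  (ones: 4)
Satisfying assignments = 4+4+4+4 = 16

16


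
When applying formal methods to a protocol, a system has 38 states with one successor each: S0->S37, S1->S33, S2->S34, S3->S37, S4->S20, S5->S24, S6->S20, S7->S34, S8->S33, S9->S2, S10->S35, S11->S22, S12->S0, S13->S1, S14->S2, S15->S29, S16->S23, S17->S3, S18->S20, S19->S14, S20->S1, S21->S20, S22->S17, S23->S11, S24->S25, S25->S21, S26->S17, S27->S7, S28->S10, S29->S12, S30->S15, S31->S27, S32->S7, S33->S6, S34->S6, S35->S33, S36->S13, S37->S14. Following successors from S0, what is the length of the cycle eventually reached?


Trace from S0 until a state repeats:
  S0 -> S37 -> S14 -> S2 -> S34 -> S6 -> S20 -> S1 -> S33 -> S6
S6 first seen at step 5, revisited at step 9.
Cycle length = 9 - 5 = 4

4


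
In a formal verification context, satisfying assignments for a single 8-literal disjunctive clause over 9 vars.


Step 1: Total=2^9=512
Step 2: Unsat when all 8 false: 2^1=2
Step 3: Sat=512-2=510

510


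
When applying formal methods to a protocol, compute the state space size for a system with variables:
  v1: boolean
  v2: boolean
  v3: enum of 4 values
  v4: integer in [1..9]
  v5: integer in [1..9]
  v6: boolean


State space = product of domain sizes of all variables.
Domain sizes:
  v1 (boolean): 2
  v2 (boolean): 2
  v3 (enum of 4 values): 4
  v4 (integer in [1..9]): 9
  v5 (integer in [1..9]): 9
  v6 (boolean): 2
Product = 2 * 2 * 4 * 9 * 9 * 2 = 2592

2592


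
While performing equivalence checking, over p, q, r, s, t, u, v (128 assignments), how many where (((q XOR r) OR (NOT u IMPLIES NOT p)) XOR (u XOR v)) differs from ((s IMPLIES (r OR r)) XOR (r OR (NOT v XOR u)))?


F1 = (((q XOR r) OR (NOT u IMPLIES NOT p)) XOR (u XOR v))
F2 = ((s IMPLIES (r OR r)) XOR (r OR (NOT v XOR u)))
Evaluate both on each of 128 rows (bits = p,q,r,s,t,u,v):
  row 0 [0000000]: F1=1 F2=0 (differ) -> 1
  row 1 [0000001]: F1=0 F2=1 (differ) -> 1
  row 2 [0000010]: F1=0 F2=1 (differ) -> 1
  row 3 [0000011]: F1=1 F2=0 (differ) -> 1
  row 4 [0000100]: F1=1 F2=0 (differ) -> 1
  (every remaining row is evaluated the same way; all 128 results are listed next)
Full result column, 8 rows per line (p,q,r,s fixed per line; t,u,v runs 000..111 left to right):
  rows 0-7 [p,q,r,s=0000]: 11111111  (ones: 8)
  rows 8-15 [p,q,r,s=0001]: 00000000  (ones: 0)
  rows 16-23 [p,q,r,s=0010]: 10011001  (ones: 4)
  rows 24-31 [p,q,r,s=0011]: 10011001  (ones: 4)
  rows 32-39 [p,q,r,s=0100]: 11111111  (ones: 8)
  rows 40-47 [p,q,r,s=0101]: 00000000  (ones: 0)
  rows 48-55 [p,q,r,s=0110]: 10011001  (ones: 4)
  rows 56-63 [p,q,r,s=0111]: 10011001  (ones: 4)
  rows 64-71 [p,q,r,s=1000]: 00110011  (ones: 4)
  rows 72-79 [p,q,r,s=1001]: 11001100  (ones: 4)
  rows 80-87 [p,q,r,s=1010]: 10011001  (ones: 4)
  rows 88-95 [p,q,r,s=1011]: 10011001  (ones: 4)
  rows 96-103 [p,q,r,s=1100]: 11111111  (ones: 8)
  rows 104-111 [p,q,r,s=1101]: 00000000  (ones: 0)
  rows 112-119 [p,q,r,s=1110]: 01010101  (ones: 4)
  rows 120-127 [p,q,r,s=1111]: 01010101  (ones: 4)
Disagreements = 8+0+4+4+8+0+4+4+4+4+4+4+8+0+4+4 = 64

64


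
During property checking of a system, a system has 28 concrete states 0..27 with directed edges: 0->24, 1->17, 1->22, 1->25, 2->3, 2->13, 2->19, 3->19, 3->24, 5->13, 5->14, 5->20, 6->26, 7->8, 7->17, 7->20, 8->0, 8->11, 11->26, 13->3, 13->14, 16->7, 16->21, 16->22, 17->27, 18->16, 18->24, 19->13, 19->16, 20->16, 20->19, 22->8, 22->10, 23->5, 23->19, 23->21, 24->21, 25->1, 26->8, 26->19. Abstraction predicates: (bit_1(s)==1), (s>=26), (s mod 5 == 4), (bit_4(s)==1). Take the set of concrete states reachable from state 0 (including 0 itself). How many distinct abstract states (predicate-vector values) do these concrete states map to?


BFS from 0:
Concrete reachable: {0, 21, 24}
Abstract via predicates (bit_1(s)==1), (s>=26), (s mod 5 == 4), (bit_4(s)==1):
  (0,0,0,0) <- {0}
  (0,0,0,1) <- {21}
  (0,0,1,1) <- {24}
Distinct abstract states = 3

3


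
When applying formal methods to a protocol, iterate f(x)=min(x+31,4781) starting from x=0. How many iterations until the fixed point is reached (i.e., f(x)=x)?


Step 1: x=0, cap=4781, increment=31
Step 2: x grows by 31 each step until capped at 4781; fixed point is x=4781
Step 3: iterations = ceil(4781/31) = 155

155


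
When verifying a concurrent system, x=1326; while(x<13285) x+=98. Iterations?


Step 1: x goes from 1326 toward 13285 by 98; the body runs while x<13285, so iterations = ceil((bound-start)/step)
Step 2: Distance=11959
Step 3: ceil(11959/98)=123

123


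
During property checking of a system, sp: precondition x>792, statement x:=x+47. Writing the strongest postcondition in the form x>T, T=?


Formula: sp(P, x:=E) = exists old_x. (x = E[old_x/x]) AND P[old_x/x] (old_x is the value of x before the assignment; eliminate old_x by solving x = E[old_x/x] for old_x)
Step 1: Precondition P: x>792, i.e. old_x > 792
Step 2: Assignment gives x = old_x + 47, so old_x = x - 47
Step 3: Substitute into P: x - 47 > 792
Step 4: Simplify: x > 792+47 = 839

839


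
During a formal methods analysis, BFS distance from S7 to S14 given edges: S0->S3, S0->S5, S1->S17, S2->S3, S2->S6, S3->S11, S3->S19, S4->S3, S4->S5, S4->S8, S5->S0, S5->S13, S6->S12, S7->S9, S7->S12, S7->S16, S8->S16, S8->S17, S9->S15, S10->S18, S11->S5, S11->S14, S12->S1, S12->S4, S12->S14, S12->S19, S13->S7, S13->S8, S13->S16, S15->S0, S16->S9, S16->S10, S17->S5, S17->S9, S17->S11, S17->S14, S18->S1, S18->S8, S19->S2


BFS layer-by-layer from S7:
  dist 0: {S7}
  dist 1: {S9, S12, S16}
  dist 2: {S1, S4, S10, S14, S15, S19}
  -> S14 reached at distance 2
Shortest path length = 2

2


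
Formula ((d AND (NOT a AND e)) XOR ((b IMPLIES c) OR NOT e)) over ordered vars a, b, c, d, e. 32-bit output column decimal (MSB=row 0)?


Formula: ((d AND (NOT a AND e)) XOR ((b IMPLIES c) OR NOT e)) over a, b, c, d, e (32 rows)
Evaluate each row (bits = a,b,c,d,e, MSB first):
  row 0 [00000]: ((0 AND (NOT 0 AND 0)) XOR ((0 IMPLIES 0) OR NOT 0)) -> 1
  row 1 [00001]: ((0 AND (NOT 0 AND 1)) XOR ((0 IMPLIES 0) OR NOT 1)) -> 1
  row 2 [00010]: ((1 AND (NOT 0 AND 0)) XOR ((0 IMPLIES 0) OR NOT 0)) -> 1
  row 3 [00011]: ((1 AND (NOT 0 AND 1)) XOR ((0 IMPLIES 0) OR NOT 1)) -> 0
  row 4 [00100]: ((0 AND (NOT 0 AND 0)) XOR ((0 IMPLIES 1) OR NOT 0)) -> 1
  row 5 [00101]: ((0 AND (NOT 0 AND 1)) XOR ((0 IMPLIES 1) OR NOT 1)) -> 1
  row 6 [00110]: ((1 AND (NOT 0 AND 0)) XOR ((0 IMPLIES 1) OR NOT 0)) -> 1
  row 7 [00111]: ((1 AND (NOT 0 AND 1)) XOR ((0 IMPLIES 1) OR NOT 1)) -> 0
  row 8 [01000]: ((0 AND (NOT 0 AND 0)) XOR ((1 IMPLIES 0) OR NOT 0)) -> 1
  row 9 [01001]: ((0 AND (NOT 0 AND 1)) XOR ((1 IMPLIES 0) OR NOT 1)) -> 0
  row 10 [01010]: ((1 AND (NOT 0 AND 0)) XOR ((1 IMPLIES 0) OR NOT 0)) -> 1
  row 11 [01011]: ((1 AND (NOT 0 AND 1)) XOR ((1 IMPLIES 0) OR NOT 1)) -> 1
  row 12 [01100]: ((0 AND (NOT 0 AND 0)) XOR ((1 IMPLIES 1) OR NOT 0)) -> 1
  row 13 [01101]: ((0 AND (NOT 0 AND 1)) XOR ((1 IMPLIES 1) OR NOT 1)) -> 1
  row 14 [01110]: ((1 AND (NOT 0 AND 0)) XOR ((1 IMPLIES 1) OR NOT 0)) -> 1
  row 15 [01111]: ((1 AND (NOT 0 AND 1)) XOR ((1 IMPLIES 1) OR NOT 1)) -> 0
  row 16 [10000]: ((0 AND (NOT 1 AND 0)) XOR ((0 IMPLIES 0) OR NOT 0)) -> 1
  row 17 [10001]: ((0 AND (NOT 1 AND 1)) XOR ((0 IMPLIES 0) OR NOT 1)) -> 1
  row 18 [10010]: ((1 AND (NOT 1 AND 0)) XOR ((0 IMPLIES 0) OR NOT 0)) -> 1
  row 19 [10011]: ((1 AND (NOT 1 AND 1)) XOR ((0 IMPLIES 0) OR NOT 1)) -> 1
  row 20 [10100]: ((0 AND (NOT 1 AND 0)) XOR ((0 IMPLIES 1) OR NOT 0)) -> 1
  row 21 [10101]: ((0 AND (NOT 1 AND 1)) XOR ((0 IMPLIES 1) OR NOT 1)) -> 1
  row 22 [10110]: ((1 AND (NOT 1 AND 0)) XOR ((0 IMPLIES 1) OR NOT 0)) -> 1
  row 23 [10111]: ((1 AND (NOT 1 AND 1)) XOR ((0 IMPLIES 1) OR NOT 1)) -> 1
  row 24 [11000]: ((0 AND (NOT 1 AND 0)) XOR ((1 IMPLIES 0) OR NOT 0)) -> 1
  row 25 [11001]: ((0 AND (NOT 1 AND 1)) XOR ((1 IMPLIES 0) OR NOT 1)) -> 0
  row 26 [11010]: ((1 AND (NOT 1 AND 0)) XOR ((1 IMPLIES 0) OR NOT 0)) -> 1
  row 27 [11011]: ((1 AND (NOT 1 AND 1)) XOR ((1 IMPLIES 0) OR NOT 1)) -> 0
  row 28 [11100]: ((0 AND (NOT 1 AND 0)) XOR ((1 IMPLIES 1) OR NOT 0)) -> 1
  row 29 [11101]: ((0 AND (NOT 1 AND 1)) XOR ((1 IMPLIES 1) OR NOT 1)) -> 1
  row 30 [11110]: ((1 AND (NOT 1 AND 0)) XOR ((1 IMPLIES 1) OR NOT 0)) -> 1
  row 31 [11111]: ((1 AND (NOT 1 AND 1)) XOR ((1 IMPLIES 1) OR NOT 1)) -> 1
Full result column, 4 rows per line (a,b,c fixed per line; d,e runs 00..11 left to right):
  rows 0-3 [a,b,c=000]: 1110  = hex E
  rows 4-7 [a,b,c=001]: 1110  = hex E
  rows 8-11 [a,b,c=010]: 1011  = hex B
  rows 12-15 [a,b,c=011]: 1110  = hex E
  rows 16-19 [a,b,c=100]: 1111  = hex F
  rows 20-23 [a,b,c=101]: 1111  = hex F
  rows 24-27 [a,b,c=110]: 1010  = hex A
  rows 28-31 [a,b,c=111]: 1111  = hex F
Output column (row 0 .. row 31) = 11101110101111101111111110101111
Output column grouped in 4s = 1110 1110 1011 1110 1111 1111 1010 1111 = 0xEEBEFFAF
Convert to decimal digit by digit (value = value*16 + digit):
  E -> 14
  14*16 + 14 (E) = 238
  238*16 + 11 (B) = 3819
  3819*16 + 14 (E) = 61118
  61118*16 + 15 (F) = 977903
  977903*16 + 15 (F) = 15646463
  15646463*16 + 10 (A) = 250343418
  250343418*16 + 15 (F) = 4005494703
Decimal = 4005494703

4005494703


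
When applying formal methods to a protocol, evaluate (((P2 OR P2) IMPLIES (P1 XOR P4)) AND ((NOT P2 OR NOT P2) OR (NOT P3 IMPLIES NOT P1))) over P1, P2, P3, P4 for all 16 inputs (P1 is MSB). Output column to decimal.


Formula: (((P2 OR P2) IMPLIES (P1 XOR P4)) AND ((NOT P2 OR NOT P2) OR (NOT P3 IMPLIES NOT P1))) over P1, P2, P3, P4 (16 rows)
Evaluate each row (bits = P1,P2,P3,P4, MSB first):
  row 0 [0000]: (((0 OR 0) IMPLIES (0 XOR 0)) AND ((NOT 0 OR NOT 0) OR (NOT 0 IMPLIES NOT 0))) -> 1
  row 1 [0001]: (((0 OR 0) IMPLIES (0 XOR 1)) AND ((NOT 0 OR NOT 0) OR (NOT 0 IMPLIES NOT 0))) -> 1
  row 2 [0010]: (((0 OR 0) IMPLIES (0 XOR 0)) AND ((NOT 0 OR NOT 0) OR (NOT 1 IMPLIES NOT 0))) -> 1
  row 3 [0011]: (((0 OR 0) IMPLIES (0 XOR 1)) AND ((NOT 0 OR NOT 0) OR (NOT 1 IMPLIES NOT 0))) -> 1
  row 4 [0100]: (((1 OR 1) IMPLIES (0 XOR 0)) AND ((NOT 1 OR NOT 1) OR (NOT 0 IMPLIES NOT 0))) -> 0
  row 5 [0101]: (((1 OR 1) IMPLIES (0 XOR 1)) AND ((NOT 1 OR NOT 1) OR (NOT 0 IMPLIES NOT 0))) -> 1
  row 6 [0110]: (((1 OR 1) IMPLIES (0 XOR 0)) AND ((NOT 1 OR NOT 1) OR (NOT 1 IMPLIES NOT 0))) -> 0
  row 7 [0111]: (((1 OR 1) IMPLIES (0 XOR 1)) AND ((NOT 1 OR NOT 1) OR (NOT 1 IMPLIES NOT 0))) -> 1
  row 8 [1000]: (((0 OR 0) IMPLIES (1 XOR 0)) AND ((NOT 0 OR NOT 0) OR (NOT 0 IMPLIES NOT 1))) -> 1
  row 9 [1001]: (((0 OR 0) IMPLIES (1 XOR 1)) AND ((NOT 0 OR NOT 0) OR (NOT 0 IMPLIES NOT 1))) -> 1
  row 10 [1010]: (((0 OR 0) IMPLIES (1 XOR 0)) AND ((NOT 0 OR NOT 0) OR (NOT 1 IMPLIES NOT 1))) -> 1
  row 11 [1011]: (((0 OR 0) IMPLIES (1 XOR 1)) AND ((NOT 0 OR NOT 0) OR (NOT 1 IMPLIES NOT 1))) -> 1
  row 12 [1100]: (((1 OR 1) IMPLIES (1 XOR 0)) AND ((NOT 1 OR NOT 1) OR (NOT 0 IMPLIES NOT 1))) -> 0
  row 13 [1101]: (((1 OR 1) IMPLIES (1 XOR 1)) AND ((NOT 1 OR NOT 1) OR (NOT 0 IMPLIES NOT 1))) -> 0
  row 14 [1110]: (((1 OR 1) IMPLIES (1 XOR 0)) AND ((NOT 1 OR NOT 1) OR (NOT 1 IMPLIES NOT 1))) -> 1
  row 15 [1111]: (((1 OR 1) IMPLIES (1 XOR 1)) AND ((NOT 1 OR NOT 1) OR (NOT 1 IMPLIES NOT 1))) -> 0
Full result column, 4 rows per line (P1,P2 fixed per line; P3,P4 runs 00..11 left to right):
  rows 0-3 [P1,P2=00]: 1111  = hex F
  rows 4-7 [P1,P2=01]: 0101  = hex 5
  rows 8-11 [P1,P2=10]: 1111  = hex F
  rows 12-15 [P1,P2=11]: 0010  = hex 2
Output column (row 0 .. row 15) = 1111010111110010
Output column grouped in 4s = 1111 0101 1111 0010 = 0xF5F2
Convert to decimal digit by digit (value = value*16 + digit):
  F -> 15
  15*16 + 5 = 245
  245*16 + 15 (F) = 3935
  3935*16 + 2 = 62962
Decimal = 62962

62962


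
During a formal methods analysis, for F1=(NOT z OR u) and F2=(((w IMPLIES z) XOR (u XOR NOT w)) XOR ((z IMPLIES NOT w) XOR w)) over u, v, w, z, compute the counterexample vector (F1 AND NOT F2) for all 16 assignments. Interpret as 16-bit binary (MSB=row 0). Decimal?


F1 = (NOT z OR u)
F2 = (((w IMPLIES z) XOR (u XOR NOT w)) XOR ((z IMPLIES NOT w) XOR w))
Counterexample to F1=>F2 is where F1=1 and F2=0.
Evaluate each row (bits = u,v,w,z, MSB first):
  row 0 [0000]: F1=1 F2=1 -> F1&~F2 -> 0
  row 1 [0001]: F1=0 F2=1 -> F1&~F2 -> 0
  row 2 [0010]: F1=1 F2=0 -> F1&~F2 -> 1
  row 3 [0011]: F1=0 F2=0 -> F1&~F2 -> 0
  row 4 [0100]: F1=1 F2=1 -> F1&~F2 -> 0
  row 5 [0101]: F1=0 F2=1 -> F1&~F2 -> 0
  row 6 [0110]: F1=1 F2=0 -> F1&~F2 -> 1
  row 7 [0111]: F1=0 F2=0 -> F1&~F2 -> 0
  row 8 [1000]: F1=1 F2=0 -> F1&~F2 -> 1
  row 9 [1001]: F1=1 F2=0 -> F1&~F2 -> 1
  row 10 [1010]: F1=1 F2=1 -> F1&~F2 -> 0
  row 11 [1011]: F1=1 F2=1 -> F1&~F2 -> 0
  row 12 [1100]: F1=1 F2=0 -> F1&~F2 -> 1
  row 13 [1101]: F1=1 F2=0 -> F1&~F2 -> 1
  row 14 [1110]: F1=1 F2=1 -> F1&~F2 -> 0
  row 15 [1111]: F1=1 F2=1 -> F1&~F2 -> 0
Full result column, 4 rows per line (u,v fixed per line; w,z runs 00..11 left to right):
  rows 0-3 [u,v=00]: 0010  = hex 2
  rows 4-7 [u,v=01]: 0010  = hex 2
  rows 8-11 [u,v=10]: 1100  = hex C
  rows 12-15 [u,v=11]: 1100  = hex C
Counterexample vector (row 0 .. row 15) = 0010001011001100
Output column grouped in 4s = 0010 0010 1100 1100 = 0x22CC
Convert to decimal digit by digit (value = value*16 + digit):
  2 -> 2
  2*16 + 2 = 34
  34*16 + 12 (C) = 556
  556*16 + 12 (C) = 8908
Decimal = 8908

8908


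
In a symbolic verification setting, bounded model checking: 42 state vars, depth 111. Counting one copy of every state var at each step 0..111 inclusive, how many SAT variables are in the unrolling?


BMC unrolls to depth k, creating one copy of each state var for steps 0..k.
Step count = 111 + 1 = 112 (steps 0 through 111)
Vars per step = 42
Total = 42 * 112 = 4704

4704


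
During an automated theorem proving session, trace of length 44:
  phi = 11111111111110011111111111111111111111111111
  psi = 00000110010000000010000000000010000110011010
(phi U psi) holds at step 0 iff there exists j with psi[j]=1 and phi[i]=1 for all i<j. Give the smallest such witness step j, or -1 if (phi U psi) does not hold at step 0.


(phi U psi) at 0: need smallest j with psi[j]=1 and phi[i]=1 for all i in [0,j).
Scan from step 0:
  step 0: phi=1, psi=0 -> continue
  step 1: phi=1, psi=0 -> continue
  step 2: phi=1, psi=0 -> continue
  step 3: phi=1, psi=0 -> continue
  step 5: psi=1 and phi held for [0,5) -> witness found
Witness step = 5

5


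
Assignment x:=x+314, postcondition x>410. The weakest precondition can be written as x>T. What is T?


Formula: wp(x:=E, P) = P[E/x] (substitute E for x in postcondition)
Step 1: Postcondition: x>410
Step 2: Substitute x+314 for x: x+314>410
Step 3: Solve for x: x > 410-314 = 96

96


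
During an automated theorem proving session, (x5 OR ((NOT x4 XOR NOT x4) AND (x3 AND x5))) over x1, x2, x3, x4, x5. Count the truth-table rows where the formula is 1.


Formula: (x5 OR ((NOT x4 XOR NOT x4) AND (x3 AND x5))) over 5 vars (32 rows)
Evaluate each row (x1, x2, x3, x4, x5 as bits, MSB first):
  row 0 [00000]: (0 OR ((NOT 0 XOR NOT 0) AND (0 AND 0))) -> 0
  row 1 [00001]: (1 OR ((NOT 0 XOR NOT 0) AND (0 AND 1))) -> 1
  row 2 [00010]: (0 OR ((NOT 1 XOR NOT 1) AND (0 AND 0))) -> 0
  row 3 [00011]: (1 OR ((NOT 1 XOR NOT 1) AND (0 AND 1))) -> 1
  row 4 [00100]: (0 OR ((NOT 0 XOR NOT 0) AND (1 AND 0))) -> 0
  row 5 [00101]: (1 OR ((NOT 0 XOR NOT 0) AND (1 AND 1))) -> 1
  row 6 [00110]: (0 OR ((NOT 1 XOR NOT 1) AND (1 AND 0))) -> 0
  row 7 [00111]: (1 OR ((NOT 1 XOR NOT 1) AND (1 AND 1))) -> 1
  row 8 [01000]: (0 OR ((NOT 0 XOR NOT 0) AND (0 AND 0))) -> 0
  row 9 [01001]: (1 OR ((NOT 0 XOR NOT 0) AND (0 AND 1))) -> 1
  row 10 [01010]: (0 OR ((NOT 1 XOR NOT 1) AND (0 AND 0))) -> 0
  row 11 [01011]: (1 OR ((NOT 1 XOR NOT 1) AND (0 AND 1))) -> 1
  row 12 [01100]: (0 OR ((NOT 0 XOR NOT 0) AND (1 AND 0))) -> 0
  row 13 [01101]: (1 OR ((NOT 0 XOR NOT 0) AND (1 AND 1))) -> 1
  row 14 [01110]: (0 OR ((NOT 1 XOR NOT 1) AND (1 AND 0))) -> 0
  row 15 [01111]: (1 OR ((NOT 1 XOR NOT 1) AND (1 AND 1))) -> 1
  row 16 [10000]: (0 OR ((NOT 0 XOR NOT 0) AND (0 AND 0))) -> 0
  row 17 [10001]: (1 OR ((NOT 0 XOR NOT 0) AND (0 AND 1))) -> 1
  row 18 [10010]: (0 OR ((NOT 1 XOR NOT 1) AND (0 AND 0))) -> 0
  row 19 [10011]: (1 OR ((NOT 1 XOR NOT 1) AND (0 AND 1))) -> 1
  row 20 [10100]: (0 OR ((NOT 0 XOR NOT 0) AND (1 AND 0))) -> 0
  row 21 [10101]: (1 OR ((NOT 0 XOR NOT 0) AND (1 AND 1))) -> 1
  row 22 [10110]: (0 OR ((NOT 1 XOR NOT 1) AND (1 AND 0))) -> 0
  row 23 [10111]: (1 OR ((NOT 1 XOR NOT 1) AND (1 AND 1))) -> 1
  row 24 [11000]: (0 OR ((NOT 0 XOR NOT 0) AND (0 AND 0))) -> 0
  row 25 [11001]: (1 OR ((NOT 0 XOR NOT 0) AND (0 AND 1))) -> 1
  row 26 [11010]: (0 OR ((NOT 1 XOR NOT 1) AND (0 AND 0))) -> 0
  row 27 [11011]: (1 OR ((NOT 1 XOR NOT 1) AND (0 AND 1))) -> 1
  row 28 [11100]: (0 OR ((NOT 0 XOR NOT 0) AND (1 AND 0))) -> 0
  row 29 [11101]: (1 OR ((NOT 0 XOR NOT 0) AND (1 AND 1))) -> 1
  row 30 [11110]: (0 OR ((NOT 1 XOR NOT 1) AND (1 AND 0))) -> 0
  row 31 [11111]: (1 OR ((NOT 1 XOR NOT 1) AND (1 AND 1))) -> 1
Full result column, 8 rows per line (x1,x2 fixed per line; x3,x4,x5 runs 000..111 left to right):
  rows 0-7 [x1,x2=00]: 01010101  (ones: 4)
  rows 8-15 [x1,x2=01]: 01010101  (ones: 4)
  rows 16-23 [x1,x2=10]: 01010101  (ones: 4)
  rows 24-31 [x1,x2=11]: 01010101  (ones: 4)
Count of 1-rows = 4+4+4+4 = 16

16


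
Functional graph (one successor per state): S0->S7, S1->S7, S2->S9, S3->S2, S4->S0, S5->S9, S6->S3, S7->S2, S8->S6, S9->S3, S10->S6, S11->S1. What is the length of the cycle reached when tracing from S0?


Trace from S0 until a state repeats:
  S0 -> S7 -> S2 -> S9 -> S3 -> S2
S2 first seen at step 2, revisited at step 5.
Cycle length = 5 - 2 = 3

3


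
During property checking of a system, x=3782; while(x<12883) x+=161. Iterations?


Step 1: x goes from 3782 toward 12883 by 161; the body runs while x<12883, so iterations = ceil((bound-start)/step)
Step 2: Distance=9101
Step 3: ceil(9101/161)=57

57


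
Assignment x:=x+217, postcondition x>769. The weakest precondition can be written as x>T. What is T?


Formula: wp(x:=E, P) = P[E/x] (substitute E for x in postcondition)
Step 1: Postcondition: x>769
Step 2: Substitute x+217 for x: x+217>769
Step 3: Solve for x: x > 769-217 = 552

552


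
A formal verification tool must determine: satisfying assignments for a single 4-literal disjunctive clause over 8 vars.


Step 1: Total=2^8=256
Step 2: Unsat when all 4 false: 2^4=16
Step 3: Sat=256-16=240

240


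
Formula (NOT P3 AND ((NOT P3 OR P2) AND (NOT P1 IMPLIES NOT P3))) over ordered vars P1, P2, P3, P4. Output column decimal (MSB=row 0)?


Formula: (NOT P3 AND ((NOT P3 OR P2) AND (NOT P1 IMPLIES NOT P3))) over P1, P2, P3, P4 (16 rows)
Evaluate each row (bits = P1,P2,P3,P4, MSB first):
  row 0 [0000]: (NOT 0 AND ((NOT 0 OR 0) AND (NOT 0 IMPLIES NOT 0))) -> 1
  row 1 [0001]: (NOT 0 AND ((NOT 0 OR 0) AND (NOT 0 IMPLIES NOT 0))) -> 1
  row 2 [0010]: (NOT 1 AND ((NOT 1 OR 0) AND (NOT 0 IMPLIES NOT 1))) -> 0
  row 3 [0011]: (NOT 1 AND ((NOT 1 OR 0) AND (NOT 0 IMPLIES NOT 1))) -> 0
  row 4 [0100]: (NOT 0 AND ((NOT 0 OR 1) AND (NOT 0 IMPLIES NOT 0))) -> 1
  row 5 [0101]: (NOT 0 AND ((NOT 0 OR 1) AND (NOT 0 IMPLIES NOT 0))) -> 1
  row 6 [0110]: (NOT 1 AND ((NOT 1 OR 1) AND (NOT 0 IMPLIES NOT 1))) -> 0
  row 7 [0111]: (NOT 1 AND ((NOT 1 OR 1) AND (NOT 0 IMPLIES NOT 1))) -> 0
  row 8 [1000]: (NOT 0 AND ((NOT 0 OR 0) AND (NOT 1 IMPLIES NOT 0))) -> 1
  row 9 [1001]: (NOT 0 AND ((NOT 0 OR 0) AND (NOT 1 IMPLIES NOT 0))) -> 1
  row 10 [1010]: (NOT 1 AND ((NOT 1 OR 0) AND (NOT 1 IMPLIES NOT 1))) -> 0
  row 11 [1011]: (NOT 1 AND ((NOT 1 OR 0) AND (NOT 1 IMPLIES NOT 1))) -> 0
  row 12 [1100]: (NOT 0 AND ((NOT 0 OR 1) AND (NOT 1 IMPLIES NOT 0))) -> 1
  row 13 [1101]: (NOT 0 AND ((NOT 0 OR 1) AND (NOT 1 IMPLIES NOT 0))) -> 1
  row 14 [1110]: (NOT 1 AND ((NOT 1 OR 1) AND (NOT 1 IMPLIES NOT 1))) -> 0
  row 15 [1111]: (NOT 1 AND ((NOT 1 OR 1) AND (NOT 1 IMPLIES NOT 1))) -> 0
Full result column, 4 rows per line (P1,P2 fixed per line; P3,P4 runs 00..11 left to right):
  rows 0-3 [P1,P2=00]: 1100  = hex C
  rows 4-7 [P1,P2=01]: 1100  = hex C
  rows 8-11 [P1,P2=10]: 1100  = hex C
  rows 12-15 [P1,P2=11]: 1100  = hex C
Output column (row 0 .. row 15) = 1100110011001100
Output column grouped in 4s = 1100 1100 1100 1100 = 0xCCCC
Convert to decimal digit by digit (value = value*16 + digit):
  C -> 12
  12*16 + 12 (C) = 204
  204*16 + 12 (C) = 3276
  3276*16 + 12 (C) = 52428
Decimal = 52428

52428


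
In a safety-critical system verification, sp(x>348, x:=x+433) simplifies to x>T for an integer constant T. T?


Formula: sp(P, x:=E) = exists old_x. (x = E[old_x/x]) AND P[old_x/x] (old_x is the value of x before the assignment; eliminate old_x by solving x = E[old_x/x] for old_x)
Step 1: Precondition P: x>348, i.e. old_x > 348
Step 2: Assignment gives x = old_x + 433, so old_x = x - 433
Step 3: Substitute into P: x - 433 > 348
Step 4: Simplify: x > 348+433 = 781

781


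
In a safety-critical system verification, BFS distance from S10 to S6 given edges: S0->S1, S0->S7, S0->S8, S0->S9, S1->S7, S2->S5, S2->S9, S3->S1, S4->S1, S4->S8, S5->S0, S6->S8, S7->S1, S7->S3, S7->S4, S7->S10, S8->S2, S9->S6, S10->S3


BFS layer-by-layer from S10:
  dist 0: {S10}
  dist 1: {S3}
  dist 2: {S1}
  dist 3: {S7}
  dist 4: {S4}
  dist 5: {S8}
  dist 6: {S2}
  dist 7: {S5, S9}
  dist 8: {S0, S6}
  -> S6 reached at distance 8
Shortest path length = 8

8


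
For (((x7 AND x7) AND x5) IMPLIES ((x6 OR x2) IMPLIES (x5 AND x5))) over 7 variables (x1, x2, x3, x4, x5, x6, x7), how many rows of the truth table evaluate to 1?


Formula: (((x7 AND x7) AND x5) IMPLIES ((x6 OR x2) IMPLIES (x5 AND x5))) over 7 vars (128 rows)
Evaluate each row (x1, x2, x3, x4, x5, x6, x7 as bits, MSB first):
  row 0 [0000000]: (((0 AND 0) AND 0) IMPLIES ((0 OR 0) IMPLIES (0 AND 0))) -> 1
  row 1 [0000001]: (((1 AND 1) AND 0) IMPLIES ((0 OR 0) IMPLIES (0 AND 0))) -> 1
  row 2 [0000010]: (((0 AND 0) AND 0) IMPLIES ((1 OR 0) IMPLIES (0 AND 0))) -> 1
  row 3 [0000011]: (((1 AND 1) AND 0) IMPLIES ((1 OR 0) IMPLIES (0 AND 0))) -> 1
  row 4 [0000100]: (((0 AND 0) AND 1) IMPLIES ((0 OR 0) IMPLIES (1 AND 1))) -> 1
  (every remaining row is evaluated the same way; all 128 results are listed next)
Full result column, 8 rows per line (x1,x2,x3,x4 fixed per line; x5,x6,x7 runs 000..111 left to right):
  rows 0-7 [x1,x2,x3,x4=0000]: 11111111  (ones: 8)
  rows 8-15 [x1,x2,x3,x4=0001]: 11111111  (ones: 8)
  rows 16-23 [x1,x2,x3,x4=0010]: 11111111  (ones: 8)
  rows 24-31 [x1,x2,x3,x4=0011]: 11111111  (ones: 8)
  rows 32-39 [x1,x2,x3,x4=0100]: 11111111  (ones: 8)
  rows 40-47 [x1,x2,x3,x4=0101]: 11111111  (ones: 8)
  rows 48-55 [x1,x2,x3,x4=0110]: 11111111  (ones: 8)
  rows 56-63 [x1,x2,x3,x4=0111]: 11111111  (ones: 8)
  rows 64-71 [x1,x2,x3,x4=1000]: 11111111  (ones: 8)
  rows 72-79 [x1,x2,x3,x4=1001]: 11111111  (ones: 8)
  rows 80-87 [x1,x2,x3,x4=1010]: 11111111  (ones: 8)
  rows 88-95 [x1,x2,x3,x4=1011]: 11111111  (ones: 8)
  rows 96-103 [x1,x2,x3,x4=1100]: 11111111  (ones: 8)
  rows 104-111 [x1,x2,x3,x4=1101]: 11111111  (ones: 8)
  rows 112-119 [x1,x2,x3,x4=1110]: 11111111  (ones: 8)
  rows 120-127 [x1,x2,x3,x4=1111]: 11111111  (ones: 8)
Count of 1-rows = 8+8+8+8+8+8+8+8+8+8+8+8+8+8+8+8 = 128

128


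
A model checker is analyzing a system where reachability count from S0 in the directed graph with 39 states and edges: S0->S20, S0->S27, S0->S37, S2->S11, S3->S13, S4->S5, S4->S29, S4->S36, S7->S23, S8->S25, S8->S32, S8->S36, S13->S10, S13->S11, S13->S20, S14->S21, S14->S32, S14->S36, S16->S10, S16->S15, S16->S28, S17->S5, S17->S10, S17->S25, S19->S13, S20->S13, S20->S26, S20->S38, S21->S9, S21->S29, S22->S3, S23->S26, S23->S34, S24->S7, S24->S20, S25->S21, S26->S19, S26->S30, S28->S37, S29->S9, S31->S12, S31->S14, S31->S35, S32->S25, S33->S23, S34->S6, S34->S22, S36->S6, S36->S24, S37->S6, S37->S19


BFS from S0:
  layer 0: {S0}
  layer 1: {S20, S27, S37}
  layer 2: {S6, S13, S19, S26, S38}
  layer 3: {S10, S11, S30}
Reachable set: {S0, S6, S10, S11, S13, S19, S20, S26, S27, S30, S37, S38}
Count = 12

12


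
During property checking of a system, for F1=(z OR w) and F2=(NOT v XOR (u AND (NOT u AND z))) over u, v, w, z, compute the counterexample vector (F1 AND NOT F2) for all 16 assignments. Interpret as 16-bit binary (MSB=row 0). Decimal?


F1 = (z OR w)
F2 = (NOT v XOR (u AND (NOT u AND z)))
Counterexample to F1=>F2 is where F1=1 and F2=0.
Evaluate each row (bits = u,v,w,z, MSB first):
  row 0 [0000]: F1=0 F2=1 -> F1&~F2 -> 0
  row 1 [0001]: F1=1 F2=1 -> F1&~F2 -> 0
  row 2 [0010]: F1=1 F2=1 -> F1&~F2 -> 0
  row 3 [0011]: F1=1 F2=1 -> F1&~F2 -> 0
  row 4 [0100]: F1=0 F2=0 -> F1&~F2 -> 0
  row 5 [0101]: F1=1 F2=0 -> F1&~F2 -> 1
  row 6 [0110]: F1=1 F2=0 -> F1&~F2 -> 1
  row 7 [0111]: F1=1 F2=0 -> F1&~F2 -> 1
  row 8 [1000]: F1=0 F2=1 -> F1&~F2 -> 0
  row 9 [1001]: F1=1 F2=1 -> F1&~F2 -> 0
  row 10 [1010]: F1=1 F2=1 -> F1&~F2 -> 0
  row 11 [1011]: F1=1 F2=1 -> F1&~F2 -> 0
  row 12 [1100]: F1=0 F2=0 -> F1&~F2 -> 0
  row 13 [1101]: F1=1 F2=0 -> F1&~F2 -> 1
  row 14 [1110]: F1=1 F2=0 -> F1&~F2 -> 1
  row 15 [1111]: F1=1 F2=0 -> F1&~F2 -> 1
Full result column, 4 rows per line (u,v fixed per line; w,z runs 00..11 left to right):
  rows 0-3 [u,v=00]: 0000  = hex 0
  rows 4-7 [u,v=01]: 0111  = hex 7
  rows 8-11 [u,v=10]: 0000  = hex 0
  rows 12-15 [u,v=11]: 0111  = hex 7
Counterexample vector (row 0 .. row 15) = 0000011100000111
Output column grouped in 4s = 0000 0111 0000 0111 = 0x0707
Convert to decimal digit by digit (value = value*16 + digit):
  0 -> 0
  0*16 + 7 = 7
  7*16 + 0 = 112
  112*16 + 7 = 1799
Decimal = 1799

1799


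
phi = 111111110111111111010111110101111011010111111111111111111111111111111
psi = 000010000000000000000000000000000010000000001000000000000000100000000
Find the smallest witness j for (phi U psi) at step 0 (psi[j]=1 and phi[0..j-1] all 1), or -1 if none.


(phi U psi) at 0: need smallest j with psi[j]=1 and phi[i]=1 for all i in [0,j).
Scan from step 0:
  step 0: phi=1, psi=0 -> continue
  step 1: phi=1, psi=0 -> continue
  step 2: phi=1, psi=0 -> continue
  step 3: phi=1, psi=0 -> continue
  step 4: psi=1 and phi held for [0,4) -> witness found
Witness step = 4

4


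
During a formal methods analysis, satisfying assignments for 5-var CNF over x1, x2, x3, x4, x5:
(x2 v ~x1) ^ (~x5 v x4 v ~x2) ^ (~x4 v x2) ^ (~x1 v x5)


CNF with 4 clauses over 5 vars (32 assignments).
An assignment satisfies CNF iff every clause has >=1 true literal.
Check each row (bits = x1,x2,x3,x4,x5; clause T/F shown):
  row 0 [00000]: clauses=TTTT -> 1
  row 1 [00001]: clauses=TTTT -> 1
  row 2 [00010]: clauses=TTFT -> 0
  row 3 [00011]: clauses=TTFT -> 0
  row 4 [00100]: clauses=TTTT -> 1
  row 5 [00101]: clauses=TTTT -> 1
  row 6 [00110]: clauses=TTFT -> 0
  row 7 [00111]: clauses=TTFT -> 0
  row 8 [01000]: clauses=TTTT -> 1
  row 9 [01001]: clauses=TFTT -> 0
  row 10 [01010]: clauses=TTTT -> 1
  row 11 [01011]: clauses=TTTT -> 1
  row 12 [01100]: clauses=TTTT -> 1
  row 13 [01101]: clauses=TFTT -> 0
  row 14 [01110]: clauses=TTTT -> 1
  row 15 [01111]: clauses=TTTT -> 1
  row 16 [10000]: clauses=FTTF -> 0
  row 17 [10001]: clauses=FTTT -> 0
  row 18 [10010]: clauses=FTFF -> 0
  row 19 [10011]: clauses=FTFT -> 0
  row 20 [10100]: clauses=FTTF -> 0
  row 21 [10101]: clauses=FTTT -> 0
  row 22 [10110]: clauses=FTFF -> 0
  row 23 [10111]: clauses=FTFT -> 0
  row 24 [11000]: clauses=TTTF -> 0
  row 25 [11001]: clauses=TFTT -> 0
  row 26 [11010]: clauses=TTTF -> 0
  row 27 [11011]: clauses=TTTT -> 1
  row 28 [11100]: clauses=TTTF -> 0
  row 29 [11101]: clauses=TFTT -> 0
  row 30 [11110]: clauses=TTTF -> 0
  row 31 [11111]: clauses=TTTT -> 1
Full result column, 8 rows per line (x1,x2 fixed per line; x3,x4,x5 runs 000..111 left to right):
  rows 0-7 [x1,x2=00]: 11001100  (ones: 4)
  rows 8-15 [x1,x2=01]: 10111011  (ones: 6)
  rows 16-23 [x1,x2=10]: 00000000  (ones: 0)
  rows 24-31 [x1,x2=11]: 00010001  (ones: 2)
Satisfying assignments = 4+6+0+2 = 12

12


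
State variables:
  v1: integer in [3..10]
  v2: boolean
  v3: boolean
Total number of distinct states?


State space = product of domain sizes of all variables.
Domain sizes:
  v1 (integer in [3..10]): 8
  v2 (boolean): 2
  v3 (boolean): 2
Product = 8 * 2 * 2 = 32

32


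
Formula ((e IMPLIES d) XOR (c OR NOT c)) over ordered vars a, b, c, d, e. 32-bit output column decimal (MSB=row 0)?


Formula: ((e IMPLIES d) XOR (c OR NOT c)) over a, b, c, d, e (32 rows)
Evaluate each row (bits = a,b,c,d,e, MSB first):
  row 0 [00000]: ((0 IMPLIES 0) XOR (0 OR NOT 0)) -> 0
  row 1 [00001]: ((1 IMPLIES 0) XOR (0 OR NOT 0)) -> 1
  row 2 [00010]: ((0 IMPLIES 1) XOR (0 OR NOT 0)) -> 0
  row 3 [00011]: ((1 IMPLIES 1) XOR (0 OR NOT 0)) -> 0
  row 4 [00100]: ((0 IMPLIES 0) XOR (1 OR NOT 1)) -> 0
  row 5 [00101]: ((1 IMPLIES 0) XOR (1 OR NOT 1)) -> 1
  row 6 [00110]: ((0 IMPLIES 1) XOR (1 OR NOT 1)) -> 0
  row 7 [00111]: ((1 IMPLIES 1) XOR (1 OR NOT 1)) -> 0
  row 8 [01000]: ((0 IMPLIES 0) XOR (0 OR NOT 0)) -> 0
  row 9 [01001]: ((1 IMPLIES 0) XOR (0 OR NOT 0)) -> 1
  row 10 [01010]: ((0 IMPLIES 1) XOR (0 OR NOT 0)) -> 0
  row 11 [01011]: ((1 IMPLIES 1) XOR (0 OR NOT 0)) -> 0
  row 12 [01100]: ((0 IMPLIES 0) XOR (1 OR NOT 1)) -> 0
  row 13 [01101]: ((1 IMPLIES 0) XOR (1 OR NOT 1)) -> 1
  row 14 [01110]: ((0 IMPLIES 1) XOR (1 OR NOT 1)) -> 0
  row 15 [01111]: ((1 IMPLIES 1) XOR (1 OR NOT 1)) -> 0
  row 16 [10000]: ((0 IMPLIES 0) XOR (0 OR NOT 0)) -> 0
  row 17 [10001]: ((1 IMPLIES 0) XOR (0 OR NOT 0)) -> 1
  row 18 [10010]: ((0 IMPLIES 1) XOR (0 OR NOT 0)) -> 0
  row 19 [10011]: ((1 IMPLIES 1) XOR (0 OR NOT 0)) -> 0
  row 20 [10100]: ((0 IMPLIES 0) XOR (1 OR NOT 1)) -> 0
  row 21 [10101]: ((1 IMPLIES 0) XOR (1 OR NOT 1)) -> 1
  row 22 [10110]: ((0 IMPLIES 1) XOR (1 OR NOT 1)) -> 0
  row 23 [10111]: ((1 IMPLIES 1) XOR (1 OR NOT 1)) -> 0
  row 24 [11000]: ((0 IMPLIES 0) XOR (0 OR NOT 0)) -> 0
  row 25 [11001]: ((1 IMPLIES 0) XOR (0 OR NOT 0)) -> 1
  row 26 [11010]: ((0 IMPLIES 1) XOR (0 OR NOT 0)) -> 0
  row 27 [11011]: ((1 IMPLIES 1) XOR (0 OR NOT 0)) -> 0
  row 28 [11100]: ((0 IMPLIES 0) XOR (1 OR NOT 1)) -> 0
  row 29 [11101]: ((1 IMPLIES 0) XOR (1 OR NOT 1)) -> 1
  row 30 [11110]: ((0 IMPLIES 1) XOR (1 OR NOT 1)) -> 0
  row 31 [11111]: ((1 IMPLIES 1) XOR (1 OR NOT 1)) -> 0
Full result column, 4 rows per line (a,b,c fixed per line; d,e runs 00..11 left to right):
  rows 0-3 [a,b,c=000]: 0100  = hex 4
  rows 4-7 [a,b,c=001]: 0100  = hex 4
  rows 8-11 [a,b,c=010]: 0100  = hex 4
  rows 12-15 [a,b,c=011]: 0100  = hex 4
  rows 16-19 [a,b,c=100]: 0100  = hex 4
  rows 20-23 [a,b,c=101]: 0100  = hex 4
  rows 24-27 [a,b,c=110]: 0100  = hex 4
  rows 28-31 [a,b,c=111]: 0100  = hex 4
Output column (row 0 .. row 31) = 01000100010001000100010001000100
Output column grouped in 4s = 0100 0100 0100 0100 0100 0100 0100 0100 = 0x44444444
Convert to decimal digit by digit (value = value*16 + digit):
  4 -> 4
  4*16 + 4 = 68
  68*16 + 4 = 1092
  1092*16 + 4 = 17476
  17476*16 + 4 = 279620
  279620*16 + 4 = 4473924
  4473924*16 + 4 = 71582788
  71582788*16 + 4 = 1145324612
Decimal = 1145324612

1145324612


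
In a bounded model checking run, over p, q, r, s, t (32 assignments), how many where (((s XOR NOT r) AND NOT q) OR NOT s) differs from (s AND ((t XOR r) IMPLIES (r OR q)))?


F1 = (((s XOR NOT r) AND NOT q) OR NOT s)
F2 = (s AND ((t XOR r) IMPLIES (r OR q)))
Evaluate both on each of 32 rows (bits = p,q,r,s,t):
  row 0 [00000]: F1=1 F2=0 (differ) -> 1
  row 1 [00001]: F1=1 F2=0 (differ) -> 1
  row 2 [00010]: F1=0 F2=1 (differ) -> 1
  row 3 [00011]: F1=0 F2=0 -> 0
  row 4 [00100]: F1=1 F2=0 (differ) -> 1
  row 5 [00101]: F1=1 F2=0 (differ) -> 1
  row 6 [00110]: F1=1 F2=1 -> 0
  row 7 [00111]: F1=1 F2=1 -> 0
  row 8 [01000]: F1=1 F2=0 (differ) -> 1
  row 9 [01001]: F1=1 F2=0 (differ) -> 1
  row 10 [01010]: F1=0 F2=1 (differ) -> 1
  row 11 [01011]: F1=0 F2=1 (differ) -> 1
  row 12 [01100]: F1=1 F2=0 (differ) -> 1
  row 13 [01101]: F1=1 F2=0 (differ) -> 1
  row 14 [01110]: F1=0 F2=1 (differ) -> 1
  row 15 [01111]: F1=0 F2=1 (differ) -> 1
  row 16 [10000]: F1=1 F2=0 (differ) -> 1
  row 17 [10001]: F1=1 F2=0 (differ) -> 1
  row 18 [10010]: F1=0 F2=1 (differ) -> 1
  row 19 [10011]: F1=0 F2=0 -> 0
  row 20 [10100]: F1=1 F2=0 (differ) -> 1
  row 21 [10101]: F1=1 F2=0 (differ) -> 1
  row 22 [10110]: F1=1 F2=1 -> 0
  row 23 [10111]: F1=1 F2=1 -> 0
  row 24 [11000]: F1=1 F2=0 (differ) -> 1
  row 25 [11001]: F1=1 F2=0 (differ) -> 1
  row 26 [11010]: F1=0 F2=1 (differ) -> 1
  row 27 [11011]: F1=0 F2=1 (differ) -> 1
  row 28 [11100]: F1=1 F2=0 (differ) -> 1
  row 29 [11101]: F1=1 F2=0 (differ) -> 1
  row 30 [11110]: F1=0 F2=1 (differ) -> 1
  row 31 [11111]: F1=0 F2=1 (differ) -> 1
Full result column, 8 rows per line (p,q fixed per line; r,s,t runs 000..111 left to right):
  rows 0-7 [p,q=00]: 11101100  (ones: 5)
  rows 8-15 [p,q=01]: 11111111  (ones: 8)
  rows 16-23 [p,q=10]: 11101100  (ones: 5)
  rows 24-31 [p,q=11]: 11111111  (ones: 8)
Disagreements = 5+8+5+8 = 26

26
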